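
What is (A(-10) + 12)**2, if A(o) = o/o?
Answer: 169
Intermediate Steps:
A(o) = 1
(A(-10) + 12)**2 = (1 + 12)**2 = 13**2 = 169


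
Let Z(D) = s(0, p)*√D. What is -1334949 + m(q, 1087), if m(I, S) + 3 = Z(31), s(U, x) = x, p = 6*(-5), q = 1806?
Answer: -1334952 - 30*√31 ≈ -1.3351e+6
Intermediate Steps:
p = -30
Z(D) = -30*√D
m(I, S) = -3 - 30*√31
-1334949 + m(q, 1087) = -1334949 + (-3 - 30*√31) = -1334952 - 30*√31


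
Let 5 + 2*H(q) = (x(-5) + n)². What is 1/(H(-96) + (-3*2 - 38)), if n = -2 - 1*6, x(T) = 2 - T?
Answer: -1/46 ≈ -0.021739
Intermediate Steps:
n = -8 (n = -2 - 6 = -8)
H(q) = -2 (H(q) = -5/2 + ((2 - 1*(-5)) - 8)²/2 = -5/2 + ((2 + 5) - 8)²/2 = -5/2 + (7 - 8)²/2 = -5/2 + (½)*(-1)² = -5/2 + (½)*1 = -5/2 + ½ = -2)
1/(H(-96) + (-3*2 - 38)) = 1/(-2 + (-3*2 - 38)) = 1/(-2 + (-6 - 38)) = 1/(-2 - 44) = 1/(-46) = -1/46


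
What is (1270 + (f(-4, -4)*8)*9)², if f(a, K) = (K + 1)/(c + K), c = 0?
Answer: 1752976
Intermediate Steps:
f(a, K) = (1 + K)/K (f(a, K) = (K + 1)/(0 + K) = (1 + K)/K)
(1270 + (f(-4, -4)*8)*9)² = (1270 + (((1 - 4)/(-4))*8)*9)² = (1270 + (-¼*(-3)*8)*9)² = (1270 + ((¾)*8)*9)² = (1270 + 6*9)² = (1270 + 54)² = 1324² = 1752976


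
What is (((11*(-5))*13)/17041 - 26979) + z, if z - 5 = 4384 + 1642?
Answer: -356975583/17041 ≈ -20948.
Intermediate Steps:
z = 6031 (z = 5 + (4384 + 1642) = 5 + 6026 = 6031)
(((11*(-5))*13)/17041 - 26979) + z = (((11*(-5))*13)/17041 - 26979) + 6031 = (-55*13*(1/17041) - 26979) + 6031 = (-715*1/17041 - 26979) + 6031 = (-715/17041 - 26979) + 6031 = -459749854/17041 + 6031 = -356975583/17041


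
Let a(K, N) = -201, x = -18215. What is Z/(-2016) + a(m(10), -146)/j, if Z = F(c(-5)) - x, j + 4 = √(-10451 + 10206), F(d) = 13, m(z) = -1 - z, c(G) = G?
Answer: -1383/232 + 469*I*√5/87 ≈ -5.9612 + 12.054*I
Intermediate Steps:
j = -4 + 7*I*√5 (j = -4 + √(-10451 + 10206) = -4 + √(-245) = -4 + 7*I*√5 ≈ -4.0 + 15.652*I)
Z = 18228 (Z = 13 - 1*(-18215) = 13 + 18215 = 18228)
Z/(-2016) + a(m(10), -146)/j = 18228/(-2016) - 201/(-4 + 7*I*√5) = 18228*(-1/2016) - 201/(-4 + 7*I*√5) = -217/24 - 201/(-4 + 7*I*√5)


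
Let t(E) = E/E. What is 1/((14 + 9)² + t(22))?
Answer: 1/530 ≈ 0.0018868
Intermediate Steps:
t(E) = 1
1/((14 + 9)² + t(22)) = 1/((14 + 9)² + 1) = 1/(23² + 1) = 1/(529 + 1) = 1/530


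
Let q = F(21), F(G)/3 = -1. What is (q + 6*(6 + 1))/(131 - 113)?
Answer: 13/6 ≈ 2.1667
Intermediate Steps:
F(G) = -3 (F(G) = 3*(-1) = -3)
q = -3
(q + 6*(6 + 1))/(131 - 113) = (-3 + 6*(6 + 1))/(131 - 113) = (-3 + 6*7)/18 = (-3 + 42)*(1/18) = 39*(1/18) = 13/6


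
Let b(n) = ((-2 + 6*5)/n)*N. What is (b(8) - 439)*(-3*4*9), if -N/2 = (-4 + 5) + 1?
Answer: 48924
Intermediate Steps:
N = -4 (N = -2*((-4 + 5) + 1) = -2*(1 + 1) = -2*2 = -4)
b(n) = -112/n (b(n) = ((-2 + 6*5)/n)*(-4) = ((-2 + 30)/n)*(-4) = (28/n)*(-4) = -112/n)
(b(8) - 439)*(-3*4*9) = (-112/8 - 439)*(-3*4*9) = (-112*⅛ - 439)*(-12*9) = (-14 - 439)*(-108) = -453*(-108) = 48924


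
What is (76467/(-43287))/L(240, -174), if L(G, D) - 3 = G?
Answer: -25489/3506247 ≈ -0.0072696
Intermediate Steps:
L(G, D) = 3 + G
(76467/(-43287))/L(240, -174) = (76467/(-43287))/(3 + 240) = (76467*(-1/43287))/243 = -25489/14429*1/243 = -25489/3506247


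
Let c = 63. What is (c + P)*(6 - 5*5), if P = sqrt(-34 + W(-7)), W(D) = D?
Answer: -1197 - 19*I*sqrt(41) ≈ -1197.0 - 121.66*I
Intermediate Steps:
P = I*sqrt(41) (P = sqrt(-34 - 7) = sqrt(-41) = I*sqrt(41) ≈ 6.4031*I)
(c + P)*(6 - 5*5) = (63 + I*sqrt(41))*(6 - 5*5) = (63 + I*sqrt(41))*(6 - 25) = (63 + I*sqrt(41))*(-19) = -1197 - 19*I*sqrt(41)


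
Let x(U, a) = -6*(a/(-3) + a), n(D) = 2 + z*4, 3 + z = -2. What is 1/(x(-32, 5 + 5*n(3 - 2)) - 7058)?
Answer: -1/6718 ≈ -0.00014885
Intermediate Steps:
z = -5 (z = -3 - 2 = -5)
n(D) = -18 (n(D) = 2 - 5*4 = 2 - 20 = -18)
x(U, a) = -4*a (x(U, a) = -6*(-a/3 + a) = -4*a)
1/(x(-32, 5 + 5*n(3 - 2)) - 7058) = 1/(-4*(5 + 5*(-18)) - 7058) = 1/(-4*(5 - 90) - 7058) = 1/(-4*(-85) - 7058) = 1/(340 - 7058) = 1/(-6718) = -1/6718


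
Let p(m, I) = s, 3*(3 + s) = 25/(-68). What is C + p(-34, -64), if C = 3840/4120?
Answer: -46027/21012 ≈ -2.1905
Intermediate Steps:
C = 96/103 (C = 3840*(1/4120) = 96/103 ≈ 0.93204)
s = -637/204 (s = -3 + (25/(-68))/3 = -3 + (25*(-1/68))/3 = -3 + (⅓)*(-25/68) = -3 - 25/204 = -637/204 ≈ -3.1225)
p(m, I) = -637/204
C + p(-34, -64) = 96/103 - 637/204 = -46027/21012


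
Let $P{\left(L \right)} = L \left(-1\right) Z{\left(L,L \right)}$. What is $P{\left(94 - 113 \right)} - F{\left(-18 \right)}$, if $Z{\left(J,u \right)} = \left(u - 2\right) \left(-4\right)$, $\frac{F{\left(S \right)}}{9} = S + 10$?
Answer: $1668$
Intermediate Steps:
$F{\left(S \right)} = 90 + 9 S$ ($F{\left(S \right)} = 9 \left(S + 10\right) = 9 \left(10 + S\right) = 90 + 9 S$)
$Z{\left(J,u \right)} = 8 - 4 u$ ($Z{\left(J,u \right)} = \left(-2 + u\right) \left(-4\right) = 8 - 4 u$)
$P{\left(L \right)} = - L \left(8 - 4 L\right)$ ($P{\left(L \right)} = L \left(-1\right) \left(8 - 4 L\right) = - L \left(8 - 4 L\right)$)
$P{\left(94 - 113 \right)} - F{\left(-18 \right)} = 4 \left(94 - 113\right) \left(-2 + \left(94 - 113\right)\right) - \left(90 + 9 \left(-18\right)\right) = 4 \left(94 - 113\right) \left(-2 + \left(94 - 113\right)\right) - \left(90 - 162\right) = 4 \left(-19\right) \left(-2 - 19\right) - -72 = 4 \left(-19\right) \left(-21\right) + 72 = 1596 + 72 = 1668$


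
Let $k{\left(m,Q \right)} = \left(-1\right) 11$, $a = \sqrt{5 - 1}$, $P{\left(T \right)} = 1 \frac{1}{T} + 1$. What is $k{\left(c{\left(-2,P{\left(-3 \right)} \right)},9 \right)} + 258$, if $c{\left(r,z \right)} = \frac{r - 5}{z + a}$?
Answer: $247$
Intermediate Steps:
$P{\left(T \right)} = 1 + \frac{1}{T}$ ($P{\left(T \right)} = \frac{1}{T} + 1 = 1 + \frac{1}{T}$)
$a = 2$ ($a = \sqrt{4} = 2$)
$c{\left(r,z \right)} = \frac{-5 + r}{2 + z}$ ($c{\left(r,z \right)} = \frac{r - 5}{z + 2} = \frac{-5 + r}{2 + z}$)
$k{\left(m,Q \right)} = -11$
$k{\left(c{\left(-2,P{\left(-3 \right)} \right)},9 \right)} + 258 = -11 + 258 = 247$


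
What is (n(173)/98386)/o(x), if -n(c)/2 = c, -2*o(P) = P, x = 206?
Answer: 173/5066879 ≈ 3.4143e-5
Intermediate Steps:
o(P) = -P/2
n(c) = -2*c
(n(173)/98386)/o(x) = (-2*173/98386)/((-½*206)) = -346*1/98386/(-103) = -173/49193*(-1/103) = 173/5066879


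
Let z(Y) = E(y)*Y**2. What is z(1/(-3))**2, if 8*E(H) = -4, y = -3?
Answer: 1/324 ≈ 0.0030864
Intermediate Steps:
E(H) = -1/2 (E(H) = (1/8)*(-4) = -1/2)
z(Y) = -Y**2/2
z(1/(-3))**2 = (-(1/(-3))**2/2)**2 = (-(-1/3)**2/2)**2 = (-1/2*1/9)**2 = (-1/18)**2 = 1/324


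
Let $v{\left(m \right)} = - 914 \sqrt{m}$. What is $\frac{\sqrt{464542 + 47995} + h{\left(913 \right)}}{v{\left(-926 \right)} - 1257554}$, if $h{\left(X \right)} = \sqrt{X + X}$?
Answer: $- \frac{628777 \sqrt{1826}}{791107819806} - \frac{628777 \sqrt{512537}}{791107819806} + \frac{457 i \sqrt{422719}}{395553909903} + \frac{457 i \sqrt{474609262}}{791107819806} \approx -0.00060298 + 1.3336 \cdot 10^{-5} i$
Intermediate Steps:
$h{\left(X \right)} = \sqrt{2} \sqrt{X}$ ($h{\left(X \right)} = \sqrt{2 X} = \sqrt{2} \sqrt{X}$)
$\frac{\sqrt{464542 + 47995} + h{\left(913 \right)}}{v{\left(-926 \right)} - 1257554} = \frac{\sqrt{464542 + 47995} + \sqrt{2} \sqrt{913}}{- 914 \sqrt{-926} - 1257554} = \frac{\sqrt{512537} + \sqrt{1826}}{- 914 i \sqrt{926} - 1257554} = \frac{\sqrt{1826} + \sqrt{512537}}{- 914 i \sqrt{926} - 1257554} = \frac{\sqrt{1826} + \sqrt{512537}}{-1257554 - 914 i \sqrt{926}}$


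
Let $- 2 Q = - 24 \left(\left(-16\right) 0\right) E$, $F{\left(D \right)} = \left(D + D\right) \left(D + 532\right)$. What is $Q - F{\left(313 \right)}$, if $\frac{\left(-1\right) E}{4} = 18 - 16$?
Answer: $-528970$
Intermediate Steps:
$F{\left(D \right)} = 2 D \left(532 + D\right)$
$E = -8$ ($E = - 4 \left(18 - 16\right) = \left(-4\right) 2 = -8$)
$Q = 0$ ($Q = - \frac{- 24 \left(\left(-16\right) 0\right) \left(-8\right)}{2} = - \frac{\left(-24\right) 0 \left(-8\right)}{2} = - \frac{0 \left(-8\right)}{2} = \left(- \frac{1}{2}\right) 0 = 0$)
$Q - F{\left(313 \right)} = 0 - 2 \cdot 313 \left(532 + 313\right) = 0 - 2 \cdot 313 \cdot 845 = 0 - 528970 = -528970$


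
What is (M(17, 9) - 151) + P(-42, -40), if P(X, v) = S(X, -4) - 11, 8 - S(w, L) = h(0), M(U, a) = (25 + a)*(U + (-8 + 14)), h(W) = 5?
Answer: 623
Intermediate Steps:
M(U, a) = (6 + U)*(25 + a) (M(U, a) = (25 + a)*(U + 6) = (25 + a)*(6 + U) = (6 + U)*(25 + a))
S(w, L) = 3 (S(w, L) = 8 - 1*5 = 8 - 5 = 3)
P(X, v) = -8 (P(X, v) = 3 - 11 = -8)
(M(17, 9) - 151) + P(-42, -40) = ((150 + 6*9 + 25*17 + 17*9) - 151) - 8 = ((150 + 54 + 425 + 153) - 151) - 8 = (782 - 151) - 8 = 631 - 8 = 623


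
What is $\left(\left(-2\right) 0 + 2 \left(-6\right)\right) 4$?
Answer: $-48$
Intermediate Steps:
$\left(\left(-2\right) 0 + 2 \left(-6\right)\right) 4 = \left(0 - 12\right) 4 = \left(-12\right) 4 = -48$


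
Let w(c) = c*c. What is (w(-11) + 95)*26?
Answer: 5616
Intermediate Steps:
w(c) = c**2
(w(-11) + 95)*26 = ((-11)**2 + 95)*26 = (121 + 95)*26 = 216*26 = 5616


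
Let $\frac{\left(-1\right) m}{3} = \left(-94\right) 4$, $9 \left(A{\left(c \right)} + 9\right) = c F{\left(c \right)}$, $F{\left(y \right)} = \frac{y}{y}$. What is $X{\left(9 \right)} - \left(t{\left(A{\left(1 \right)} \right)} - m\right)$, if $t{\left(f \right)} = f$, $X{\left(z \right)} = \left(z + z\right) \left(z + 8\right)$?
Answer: $\frac{12986}{9} \approx 1442.9$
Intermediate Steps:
$F{\left(y \right)} = 1$
$A{\left(c \right)} = -9 + \frac{c}{9}$ ($A{\left(c \right)} = -9 + \frac{c 1}{9} = -9 + \frac{c}{9}$)
$m = 1128$ ($m = - 3 \left(\left(-94\right) 4\right) = \left(-3\right) \left(-376\right) = 1128$)
$X{\left(z \right)} = 2 z \left(8 + z\right)$
$X{\left(9 \right)} - \left(t{\left(A{\left(1 \right)} \right)} - m\right) = 2 \cdot 9 \left(8 + 9\right) - \left(\left(-9 + \frac{1}{9} \cdot 1\right) - 1128\right) = 2 \cdot 9 \cdot 17 - \left(\left(-9 + \frac{1}{9}\right) - 1128\right) = 306 - \left(- \frac{80}{9} - 1128\right) = 306 - - \frac{10232}{9} = 306 + \frac{10232}{9} = \frac{12986}{9}$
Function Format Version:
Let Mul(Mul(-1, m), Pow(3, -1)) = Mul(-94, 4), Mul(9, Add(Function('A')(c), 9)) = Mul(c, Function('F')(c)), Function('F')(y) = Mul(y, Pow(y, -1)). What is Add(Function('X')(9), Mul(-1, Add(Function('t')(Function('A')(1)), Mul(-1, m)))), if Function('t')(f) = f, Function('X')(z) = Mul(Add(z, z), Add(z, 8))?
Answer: Rational(12986, 9) ≈ 1442.9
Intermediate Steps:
Function('F')(y) = 1
Function('A')(c) = Add(-9, Mul(Rational(1, 9), c)) (Function('A')(c) = Add(-9, Mul(Rational(1, 9), Mul(c, 1))) = Add(-9, Mul(Rational(1, 9), c)))
m = 1128 (m = Mul(-3, Mul(-94, 4)) = Mul(-3, -376) = 1128)
Function('X')(z) = Mul(2, z, Add(8, z)) (Function('X')(z) = Mul(Mul(2, z), Add(8, z)) = Mul(2, z, Add(8, z)))
Add(Function('X')(9), Mul(-1, Add(Function('t')(Function('A')(1)), Mul(-1, m)))) = Add(Mul(2, 9, Add(8, 9)), Mul(-1, Add(Add(-9, Mul(Rational(1, 9), 1)), Mul(-1, 1128)))) = Add(Mul(2, 9, 17), Mul(-1, Add(Add(-9, Rational(1, 9)), -1128))) = Add(306, Mul(-1, Add(Rational(-80, 9), -1128))) = Add(306, Mul(-1, Rational(-10232, 9))) = Add(306, Rational(10232, 9)) = Rational(12986, 9)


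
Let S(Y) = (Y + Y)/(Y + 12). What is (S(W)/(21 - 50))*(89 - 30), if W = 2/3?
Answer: -118/551 ≈ -0.21416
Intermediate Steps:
W = 2/3 (W = 2*(1/3) = 2/3 ≈ 0.66667)
S(Y) = 2*Y/(12 + Y) (S(Y) = (2*Y)/(12 + Y) = 2*Y/(12 + Y))
(S(W)/(21 - 50))*(89 - 30) = ((2*(2/3)/(12 + 2/3))/(21 - 50))*(89 - 30) = ((2*(2/3)/(38/3))/(-29))*59 = ((2*(2/3)*(3/38))*(-1/29))*59 = ((2/19)*(-1/29))*59 = -2/551*59 = -118/551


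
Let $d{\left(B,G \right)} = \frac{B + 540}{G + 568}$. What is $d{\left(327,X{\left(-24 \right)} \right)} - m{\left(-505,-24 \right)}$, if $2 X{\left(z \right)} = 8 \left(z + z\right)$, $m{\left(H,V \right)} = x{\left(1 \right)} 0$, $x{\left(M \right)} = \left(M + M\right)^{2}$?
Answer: $\frac{867}{376} \approx 2.3059$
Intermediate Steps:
$x{\left(M \right)} = 4 M^{2}$ ($x{\left(M \right)} = \left(2 M\right)^{2} = 4 M^{2}$)
$m{\left(H,V \right)} = 0$ ($m{\left(H,V \right)} = 4 \cdot 1^{2} \cdot 0 = 4 \cdot 1 \cdot 0 = 4 \cdot 0 = 0$)
$X{\left(z \right)} = 8 z$ ($X{\left(z \right)} = \frac{8 \left(z + z\right)}{2} = \frac{8 \cdot 2 z}{2} = \frac{16 z}{2} = 8 z$)
$d{\left(B,G \right)} = \frac{540 + B}{568 + G}$
$d{\left(327,X{\left(-24 \right)} \right)} - m{\left(-505,-24 \right)} = \frac{540 + 327}{568 + 8 \left(-24\right)} - 0 = \frac{1}{568 - 192} \cdot 867 + 0 = \frac{1}{376} \cdot 867 + 0 = \frac{867}{376} + 0 = \frac{867}{376}$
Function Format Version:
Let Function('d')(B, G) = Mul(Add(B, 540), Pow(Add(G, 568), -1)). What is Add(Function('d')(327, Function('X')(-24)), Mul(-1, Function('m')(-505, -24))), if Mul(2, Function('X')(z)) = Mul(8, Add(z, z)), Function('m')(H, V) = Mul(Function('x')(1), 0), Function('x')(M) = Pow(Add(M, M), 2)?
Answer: Rational(867, 376) ≈ 2.3059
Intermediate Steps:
Function('x')(M) = Mul(4, Pow(M, 2)) (Function('x')(M) = Pow(Mul(2, M), 2) = Mul(4, Pow(M, 2)))
Function('m')(H, V) = 0 (Function('m')(H, V) = Mul(Mul(4, Pow(1, 2)), 0) = Mul(Mul(4, 1), 0) = Mul(4, 0) = 0)
Function('X')(z) = Mul(8, z) (Function('X')(z) = Mul(Rational(1, 2), Mul(8, Add(z, z))) = Mul(Rational(1, 2), Mul(8, Mul(2, z))) = Mul(Rational(1, 2), Mul(16, z)) = Mul(8, z))
Function('d')(B, G) = Mul(Pow(Add(568, G), -1), Add(540, B)) (Function('d')(B, G) = Mul(Add(540, B), Pow(Add(568, G), -1)) = Mul(Pow(Add(568, G), -1), Add(540, B)))
Add(Function('d')(327, Function('X')(-24)), Mul(-1, Function('m')(-505, -24))) = Add(Mul(Pow(Add(568, Mul(8, -24)), -1), Add(540, 327)), Mul(-1, 0)) = Add(Mul(Pow(Add(568, -192), -1), 867), 0) = Add(Mul(Pow(376, -1), 867), 0) = Add(Mul(Rational(1, 376), 867), 0) = Add(Rational(867, 376), 0) = Rational(867, 376)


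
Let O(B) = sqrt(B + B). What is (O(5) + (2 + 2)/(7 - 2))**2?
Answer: 266/25 + 8*sqrt(10)/5 ≈ 15.700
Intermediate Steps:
O(B) = sqrt(2)*sqrt(B) (O(B) = sqrt(2*B) = sqrt(2)*sqrt(B))
(O(5) + (2 + 2)/(7 - 2))**2 = (sqrt(2)*sqrt(5) + (2 + 2)/(7 - 2))**2 = (sqrt(10) + 4/5)**2 = (4/5 + sqrt(10))**2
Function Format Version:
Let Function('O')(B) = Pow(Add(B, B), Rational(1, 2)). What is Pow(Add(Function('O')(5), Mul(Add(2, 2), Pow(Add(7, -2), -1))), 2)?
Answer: Add(Rational(266, 25), Mul(Rational(8, 5), Pow(10, Rational(1, 2)))) ≈ 15.700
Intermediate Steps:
Function('O')(B) = Mul(Pow(2, Rational(1, 2)), Pow(B, Rational(1, 2))) (Function('O')(B) = Pow(Mul(2, B), Rational(1, 2)) = Mul(Pow(2, Rational(1, 2)), Pow(B, Rational(1, 2))))
Pow(Add(Function('O')(5), Mul(Add(2, 2), Pow(Add(7, -2), -1))), 2) = Pow(Add(Mul(Pow(2, Rational(1, 2)), Pow(5, Rational(1, 2))), Mul(Add(2, 2), Pow(Add(7, -2), -1))), 2) = Pow(Add(Pow(10, Rational(1, 2)), Mul(4, Pow(5, -1))), 2) = Pow(Add(Pow(10, Rational(1, 2)), Mul(4, Rational(1, 5))), 2) = Pow(Add(Pow(10, Rational(1, 2)), Rational(4, 5)), 2) = Pow(Add(Rational(4, 5), Pow(10, Rational(1, 2))), 2)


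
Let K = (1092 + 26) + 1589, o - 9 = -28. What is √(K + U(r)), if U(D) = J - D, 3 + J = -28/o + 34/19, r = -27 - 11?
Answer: 8*√15485/19 ≈ 52.395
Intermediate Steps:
o = -19 (o = 9 - 28 = -19)
K = 2707 (K = 1118 + 1589 = 2707)
r = -38
J = 5/19 (J = -3 + (-28/(-19) + 34/19) = -3 + (-28*(-1/19) + 34*(1/19)) = -3 + (28/19 + 34/19) = -3 + 62/19 = 5/19 ≈ 0.26316)
U(D) = 5/19 - D
√(K + U(r)) = √(2707 + (5/19 - 1*(-38))) = √(2707 + (5/19 + 38)) = √(2707 + 727/19) = √(52160/19) = 8*√15485/19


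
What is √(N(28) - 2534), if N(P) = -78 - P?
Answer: 4*I*√165 ≈ 51.381*I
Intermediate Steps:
√(N(28) - 2534) = √((-78 - 1*28) - 2534) = √((-78 - 28) - 2534) = √(-106 - 2534) = √(-2640) = 4*I*√165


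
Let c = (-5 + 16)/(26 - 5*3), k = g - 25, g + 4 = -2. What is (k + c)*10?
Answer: -300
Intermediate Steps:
g = -6 (g = -4 - 2 = -6)
k = -31 (k = -6 - 25 = -31)
c = 1 (c = 11/(26 - 15) = 11/11 = 11*(1/11) = 1)
(k + c)*10 = (-31 + 1)*10 = -30*10 = -300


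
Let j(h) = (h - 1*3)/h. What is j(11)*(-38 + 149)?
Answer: 888/11 ≈ 80.727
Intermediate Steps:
j(h) = (-3 + h)/h (j(h) = (h - 3)/h = (-3 + h)/h)
j(11)*(-38 + 149) = ((-3 + 11)/11)*(-38 + 149) = ((1/11)*8)*111 = (8/11)*111 = 888/11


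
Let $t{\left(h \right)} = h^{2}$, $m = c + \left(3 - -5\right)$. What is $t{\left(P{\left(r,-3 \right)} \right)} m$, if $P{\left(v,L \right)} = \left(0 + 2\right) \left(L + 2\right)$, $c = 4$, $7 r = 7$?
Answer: $48$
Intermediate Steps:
$r = 1$ ($r = \frac{1}{7} \cdot 7 = 1$)
$P{\left(v,L \right)} = 4 + 2 L$ ($P{\left(v,L \right)} = 2 \left(2 + L\right) = 4 + 2 L$)
$m = 12$ ($m = 4 + \left(3 - -5\right) = 4 + \left(3 + 5\right) = 4 + 8 = 12$)
$t{\left(P{\left(r,-3 \right)} \right)} m = \left(4 + 2 \left(-3\right)\right)^{2} \cdot 12 = \left(4 - 6\right)^{2} \cdot 12 = \left(-2\right)^{2} \cdot 12 = 4 \cdot 12 = 48$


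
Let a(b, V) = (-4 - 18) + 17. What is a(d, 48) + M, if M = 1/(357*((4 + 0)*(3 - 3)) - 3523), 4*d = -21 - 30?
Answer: -17616/3523 ≈ -5.0003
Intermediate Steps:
d = -51/4 (d = (-21 - 30)/4 = (¼)*(-51) = -51/4 ≈ -12.750)
M = -1/3523 (M = 1/(357*(4*0) - 3523) = 1/(357*0 - 3523) = 1/(0 - 3523) = 1/(-3523) = -1/3523 ≈ -0.00028385)
a(b, V) = -5 (a(b, V) = -22 + 17 = -5)
a(d, 48) + M = -5 - 1/3523 = -17616/3523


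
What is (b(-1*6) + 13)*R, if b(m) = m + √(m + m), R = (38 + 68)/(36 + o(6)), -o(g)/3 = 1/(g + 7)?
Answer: 9646/465 + 2756*I*√3/465 ≈ 20.744 + 10.266*I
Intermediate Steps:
o(g) = -3/(7 + g) (o(g) = -3/(g + 7) = -3/(7 + g))
R = 1378/465 (R = (38 + 68)/(36 - 3/(7 + 6)) = 106/(36 - 3/13) = 106/(465/13) = 106*(13/465) = 1378/465 ≈ 2.9634)
b(m) = m + √2*√m (b(m) = m + √(2*m) = m + √2*√m)
(b(-1*6) + 13)*R = ((-1*6 + √2*√(-1*6)) + 13)*(1378/465) = ((-6 + √2*√(-6)) + 13)*(1378/465) = ((-6 + √2*(I*√6)) + 13)*(1378/465) = ((-6 + 2*I*√3) + 13)*(1378/465) = (7 + 2*I*√3)*(1378/465) = 9646/465 + 2756*I*√3/465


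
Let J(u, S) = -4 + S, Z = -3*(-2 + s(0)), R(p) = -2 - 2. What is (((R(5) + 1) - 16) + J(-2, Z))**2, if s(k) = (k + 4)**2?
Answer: 4225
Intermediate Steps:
s(k) = (4 + k)**2
R(p) = -4
Z = -42 (Z = -3*(-2 + (4 + 0)**2) = -3*(-2 + 4**2) = -3*(-2 + 16) = -3*14 = -42)
(((R(5) + 1) - 16) + J(-2, Z))**2 = (((-4 + 1) - 16) + (-4 - 42))**2 = ((-3 - 16) - 46)**2 = (-19 - 46)**2 = (-65)**2 = 4225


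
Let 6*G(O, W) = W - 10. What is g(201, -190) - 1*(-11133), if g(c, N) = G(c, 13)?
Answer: 22267/2 ≈ 11134.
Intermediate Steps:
G(O, W) = -5/3 + W/6 (G(O, W) = (W - 10)/6 = (-10 + W)/6 = -5/3 + W/6)
g(c, N) = ½ (g(c, N) = -5/3 + (⅙)*13 = -5/3 + 13/6 = ½)
g(201, -190) - 1*(-11133) = ½ - 1*(-11133) = ½ + 11133 = 22267/2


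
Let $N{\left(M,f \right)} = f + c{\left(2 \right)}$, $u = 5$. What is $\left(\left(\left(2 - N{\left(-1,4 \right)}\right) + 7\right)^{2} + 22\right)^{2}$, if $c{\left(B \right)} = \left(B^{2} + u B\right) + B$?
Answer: $20449$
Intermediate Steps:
$c{\left(B \right)} = B^{2} + 6 B$ ($c{\left(B \right)} = \left(B^{2} + 5 B\right) + B = B^{2} + 6 B$)
$N{\left(M,f \right)} = 16 + f$ ($N{\left(M,f \right)} = f + 2 \left(6 + 2\right) = f + 2 \cdot 8 = f + 16 = 16 + f$)
$\left(\left(\left(2 - N{\left(-1,4 \right)}\right) + 7\right)^{2} + 22\right)^{2} = \left(\left(\left(2 - \left(16 + 4\right)\right) + 7\right)^{2} + 22\right)^{2} = \left(\left(\left(2 - 20\right) + 7\right)^{2} + 22\right)^{2} = \left(\left(-18 + 7\right)^{2} + 22\right)^{2} = \left(\left(-11\right)^{2} + 22\right)^{2} = \left(121 + 22\right)^{2} = 143^{2} = 20449$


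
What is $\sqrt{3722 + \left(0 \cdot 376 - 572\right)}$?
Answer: $15 \sqrt{14} \approx 56.125$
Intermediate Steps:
$\sqrt{3722 + \left(0 \cdot 376 - 572\right)} = \sqrt{3722 + \left(0 - 572\right)} = \sqrt{3722 - 572} = \sqrt{3150} = 15 \sqrt{14}$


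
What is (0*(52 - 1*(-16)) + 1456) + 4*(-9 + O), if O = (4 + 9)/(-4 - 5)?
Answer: 12728/9 ≈ 1414.2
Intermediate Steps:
O = -13/9 (O = 13/(-9) = 13*(-⅑) = -13/9 ≈ -1.4444)
(0*(52 - 1*(-16)) + 1456) + 4*(-9 + O) = (0*(52 - 1*(-16)) + 1456) + 4*(-9 - 13/9) = (0*(52 + 16) + 1456) + 4*(-94/9) = (0*68 + 1456) - 376/9 = (0 + 1456) - 376/9 = 1456 - 376/9 = 12728/9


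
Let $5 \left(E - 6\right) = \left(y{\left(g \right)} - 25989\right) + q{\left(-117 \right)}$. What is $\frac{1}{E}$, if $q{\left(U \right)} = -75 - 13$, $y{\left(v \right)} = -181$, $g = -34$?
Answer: $- \frac{5}{26228} \approx -0.00019064$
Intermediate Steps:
$q{\left(U \right)} = -88$
$E = - \frac{26228}{5}$ ($E = 6 + \frac{\left(-181 - 25989\right) - 88}{5} = 6 + \frac{-26170 - 88}{5} = 6 + \frac{1}{5} \left(-26258\right) = 6 - \frac{26258}{5} = - \frac{26228}{5} \approx -5245.6$)
$\frac{1}{E} = \frac{1}{- \frac{26228}{5}} = - \frac{5}{26228}$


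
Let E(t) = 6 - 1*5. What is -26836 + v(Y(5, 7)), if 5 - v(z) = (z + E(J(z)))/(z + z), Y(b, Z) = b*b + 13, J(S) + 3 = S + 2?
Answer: -2039195/76 ≈ -26832.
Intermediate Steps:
J(S) = -1 + S (J(S) = -3 + (S + 2) = -3 + (2 + S) = -1 + S)
Y(b, Z) = 13 + b² (Y(b, Z) = b² + 13 = 13 + b²)
E(t) = 1 (E(t) = 6 - 5 = 1)
v(z) = 5 - (1 + z)/(2*z) (v(z) = 5 - (z + 1)/(z + z) = 5 - (1 + z)/(2*z))
-26836 + v(Y(5, 7)) = -26836 + (-1 + 9*(13 + 5²))/(2*(13 + 5²)) = -26836 + (-1 + 9*(13 + 25))/(2*(13 + 25)) = -26836 + (½)*(-1 + 9*38)/38 = -26836 + (½)*(1/38)*(-1 + 342) = -26836 + (½)*(1/38)*341 = -26836 + 341/76 = -2039195/76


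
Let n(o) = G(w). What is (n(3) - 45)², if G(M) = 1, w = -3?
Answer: 1936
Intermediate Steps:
n(o) = 1
(n(3) - 45)² = (1 - 45)² = (-44)² = 1936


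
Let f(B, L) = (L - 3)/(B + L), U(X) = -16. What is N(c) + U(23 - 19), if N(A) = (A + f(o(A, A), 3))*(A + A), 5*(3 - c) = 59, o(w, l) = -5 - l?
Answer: 3472/25 ≈ 138.88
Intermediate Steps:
c = -44/5 (c = 3 - ⅕*59 = 3 - 59/5 = -44/5 ≈ -8.8000)
f(B, L) = (-3 + L)/(B + L)
N(A) = 2*A² (N(A) = (A + (-3 + 3)/((-5 - A) + 3))*(A + A) = (A + 0/(-2 - A))*(2*A) = (A + 0)*(2*A) = A*(2*A) = 2*A²)
N(c) + U(23 - 19) = 2*(-44/5)² - 16 = 2*(1936/25) - 16 = 3872/25 - 16 = 3472/25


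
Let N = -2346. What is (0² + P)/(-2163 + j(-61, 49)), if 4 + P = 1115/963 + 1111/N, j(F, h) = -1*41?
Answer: 2496965/1659757464 ≈ 0.0015044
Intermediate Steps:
j(F, h) = -41
P = -2496965/753066 (P = -4 + (1115/963 + 1111/(-2346)) = -4 + (1115*(1/963) + 1111*(-1/2346)) = -4 + (1115/963 - 1111/2346) = -4 + 515299/753066 = -2496965/753066 ≈ -3.3157)
(0² + P)/(-2163 + j(-61, 49)) = (0² - 2496965/753066)/(-2163 - 41) = (0 - 2496965/753066)/(-2204) = -2496965/753066*(-1/2204) = 2496965/1659757464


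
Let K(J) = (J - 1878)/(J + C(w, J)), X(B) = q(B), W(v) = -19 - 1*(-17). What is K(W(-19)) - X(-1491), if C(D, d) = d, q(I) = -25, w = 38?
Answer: 495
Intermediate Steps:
W(v) = -2 (W(v) = -19 + 17 = -2)
X(B) = -25
K(J) = (-1878 + J)/(2*J) (K(J) = (J - 1878)/(J + J) = (-1878 + J)/((2*J)) = (-1878 + J)*(1/(2*J)) = (-1878 + J)/(2*J))
K(W(-19)) - X(-1491) = (1/2)*(-1878 - 2)/(-2) - 1*(-25) = (1/2)*(-1/2)*(-1880) + 25 = 470 + 25 = 495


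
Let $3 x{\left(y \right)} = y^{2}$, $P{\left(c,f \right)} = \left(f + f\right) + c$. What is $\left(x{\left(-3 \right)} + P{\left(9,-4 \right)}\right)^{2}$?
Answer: $16$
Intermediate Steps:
$P{\left(c,f \right)} = c + 2 f$ ($P{\left(c,f \right)} = 2 f + c = c + 2 f$)
$x{\left(y \right)} = \frac{y^{2}}{3}$
$\left(x{\left(-3 \right)} + P{\left(9,-4 \right)}\right)^{2} = \left(\frac{\left(-3\right)^{2}}{3} + \left(9 + 2 \left(-4\right)\right)\right)^{2} = \left(\frac{1}{3} \cdot 9 + \left(9 - 8\right)\right)^{2} = \left(3 + 1\right)^{2} = 4^{2} = 16$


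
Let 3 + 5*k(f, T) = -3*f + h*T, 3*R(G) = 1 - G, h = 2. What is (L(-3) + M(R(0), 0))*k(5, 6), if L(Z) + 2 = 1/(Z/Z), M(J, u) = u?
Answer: 6/5 ≈ 1.2000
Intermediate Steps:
R(G) = ⅓ - G/3 (R(G) = (1 - G)/3 = ⅓ - G/3)
k(f, T) = -⅗ - 3*f/5 + 2*T/5 (k(f, T) = -⅗ + (-3*f + 2*T)/5 = -⅗ + (-3*f/5 + 2*T/5) = -⅗ - 3*f/5 + 2*T/5)
L(Z) = -1 (L(Z) = -2 + 1/(Z/Z) = -2 + 1/1 = -2 + 1 = -1)
(L(-3) + M(R(0), 0))*k(5, 6) = (-1 + 0)*(-⅗ - ⅗*5 + (⅖)*6) = -(-⅗ - 3 + 12/5) = -1*(-6/5) = 6/5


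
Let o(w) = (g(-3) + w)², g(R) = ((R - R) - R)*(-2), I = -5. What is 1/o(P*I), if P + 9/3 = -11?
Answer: 1/4096 ≈ 0.00024414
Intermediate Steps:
P = -14 (P = -3 - 11 = -14)
g(R) = 2*R (g(R) = (0 - R)*(-2) = -R*(-2) = 2*R)
o(w) = (-6 + w)² (o(w) = (2*(-3) + w)² = (-6 + w)²)
1/o(P*I) = 1/((-6 - 14*(-5))²) = 1/((-6 + 70)²) = 1/(64²) = 1/4096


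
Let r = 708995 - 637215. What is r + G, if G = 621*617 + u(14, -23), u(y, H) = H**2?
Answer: 455466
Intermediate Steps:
G = 383686 (G = 621*617 + (-23)**2 = 383157 + 529 = 383686)
r = 71780
r + G = 71780 + 383686 = 455466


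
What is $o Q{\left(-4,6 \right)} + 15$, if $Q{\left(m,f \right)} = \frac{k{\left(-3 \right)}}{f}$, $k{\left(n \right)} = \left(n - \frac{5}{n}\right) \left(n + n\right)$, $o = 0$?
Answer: $15$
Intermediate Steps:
$k{\left(n \right)} = 2 n \left(n - \frac{5}{n}\right)$ ($k{\left(n \right)} = \left(n - \frac{5}{n}\right) 2 n = 2 n \left(n - \frac{5}{n}\right)$)
$Q{\left(m,f \right)} = \frac{8}{f}$ ($Q{\left(m,f \right)} = \frac{-10 + 2 \left(-3\right)^{2}}{f} = \frac{-10 + 2 \cdot 9}{f} = \frac{-10 + 18}{f} = \frac{8}{f}$)
$o Q{\left(-4,6 \right)} + 15 = 0 \cdot \frac{8}{6} + 15 = 0 \cdot 8 \cdot \frac{1}{6} + 15 = 0 \cdot \frac{4}{3} + 15 = 0 + 15 = 15$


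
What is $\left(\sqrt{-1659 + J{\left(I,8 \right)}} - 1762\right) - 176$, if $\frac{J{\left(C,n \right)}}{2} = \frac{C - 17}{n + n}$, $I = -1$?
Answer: $-1938 + \frac{i \sqrt{6645}}{2} \approx -1938.0 + 40.758 i$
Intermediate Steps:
$J{\left(C,n \right)} = \frac{-17 + C}{n}$ ($J{\left(C,n \right)} = 2 \frac{C - 17}{n + n} = 2 \frac{-17 + C}{2 n} = \frac{-17 + C}{n}$)
$\left(\sqrt{-1659 + J{\left(I,8 \right)}} - 1762\right) - 176 = \left(\sqrt{-1659 + \frac{-17 - 1}{8}} - 1762\right) - 176 = \left(\sqrt{-1659 + \frac{1}{8} \left(-18\right)} - 1762\right) - 176 = \left(\sqrt{-1659 - \frac{9}{4}} - 1762\right) - 176 = \left(\sqrt{- \frac{6645}{4}} - 1762\right) - 176 = \left(\frac{i \sqrt{6645}}{2} - 1762\right) - 176 = \left(-1762 + \frac{i \sqrt{6645}}{2}\right) - 176 = -1938 + \frac{i \sqrt{6645}}{2}$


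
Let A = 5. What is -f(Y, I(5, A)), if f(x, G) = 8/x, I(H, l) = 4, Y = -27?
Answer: 8/27 ≈ 0.29630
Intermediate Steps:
-f(Y, I(5, A)) = -8/(-27) = -8*(-1)/27 = -1*(-8/27) = 8/27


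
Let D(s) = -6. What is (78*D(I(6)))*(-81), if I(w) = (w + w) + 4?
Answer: 37908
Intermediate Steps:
I(w) = 4 + 2*w (I(w) = 2*w + 4 = 4 + 2*w)
(78*D(I(6)))*(-81) = (78*(-6))*(-81) = -468*(-81) = 37908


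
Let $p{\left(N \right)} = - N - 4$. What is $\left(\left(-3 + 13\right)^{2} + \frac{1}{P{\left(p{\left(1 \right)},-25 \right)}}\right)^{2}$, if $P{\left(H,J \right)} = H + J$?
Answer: $\frac{8994001}{900} \approx 9993.3$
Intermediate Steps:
$p{\left(N \right)} = -4 - N$
$\left(\left(-3 + 13\right)^{2} + \frac{1}{P{\left(p{\left(1 \right)},-25 \right)}}\right)^{2} = \left(\left(-3 + 13\right)^{2} + \frac{1}{\left(-4 - 1\right) - 25}\right)^{2} = \left(10^{2} + \frac{1}{\left(-4 - 1\right) - 25}\right)^{2} = \left(100 + \frac{1}{-5 - 25}\right)^{2} = \left(100 + \frac{1}{-30}\right)^{2} = \left(100 - \frac{1}{30}\right)^{2} = \left(\frac{2999}{30}\right)^{2} = \frac{8994001}{900}$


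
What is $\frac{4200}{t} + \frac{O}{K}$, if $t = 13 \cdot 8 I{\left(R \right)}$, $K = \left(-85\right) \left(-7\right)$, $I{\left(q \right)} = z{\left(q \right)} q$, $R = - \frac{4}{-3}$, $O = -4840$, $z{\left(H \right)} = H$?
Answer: $\frac{360931}{24752} \approx 14.582$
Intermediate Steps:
$R = \frac{4}{3}$ ($R = \left(-4\right) \left(- \frac{1}{3}\right) = \frac{4}{3} \approx 1.3333$)
$I{\left(q \right)} = q^{2}$ ($I{\left(q \right)} = q q = q^{2}$)
$K = 595$
$t = \frac{1664}{9}$ ($t = 13 \cdot 8 \left(\frac{4}{3}\right)^{2} = 104 \cdot \frac{16}{9} = \frac{1664}{9} \approx 184.89$)
$\frac{4200}{t} + \frac{O}{K} = \frac{4200}{\frac{1664}{9}} - \frac{4840}{595} = 4200 \cdot \frac{9}{1664} - \frac{968}{119} = \frac{4725}{208} - \frac{968}{119} = \frac{360931}{24752}$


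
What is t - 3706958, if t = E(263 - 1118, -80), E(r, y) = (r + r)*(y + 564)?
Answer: -4534598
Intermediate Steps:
E(r, y) = 2*r*(564 + y) (E(r, y) = (2*r)*(564 + y) = 2*r*(564 + y))
t = -827640 (t = 2*(263 - 1118)*(564 - 80) = 2*(-855)*484 = -827640)
t - 3706958 = -827640 - 3706958 = -4534598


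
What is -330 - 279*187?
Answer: -52503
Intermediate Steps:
-330 - 279*187 = -330 - 52173 = -52503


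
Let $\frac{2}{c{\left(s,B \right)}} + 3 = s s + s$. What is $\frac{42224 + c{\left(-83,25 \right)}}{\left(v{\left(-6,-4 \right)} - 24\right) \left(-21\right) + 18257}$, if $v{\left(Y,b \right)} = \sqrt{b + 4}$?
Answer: $\frac{287249874}{127631083} \approx 2.2506$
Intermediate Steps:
$v{\left(Y,b \right)} = \sqrt{4 + b}$
$c{\left(s,B \right)} = \frac{2}{-3 + s + s^{2}}$ ($c{\left(s,B \right)} = \frac{2}{-3 + \left(s s + s\right)} = \frac{2}{-3 + \left(s^{2} + s\right)} = \frac{2}{-3 + \left(s + s^{2}\right)} = \frac{2}{-3 + s + s^{2}}$)
$\frac{42224 + c{\left(-83,25 \right)}}{\left(v{\left(-6,-4 \right)} - 24\right) \left(-21\right) + 18257} = \frac{42224 + \frac{2}{-3 - 83 + \left(-83\right)^{2}}}{\left(\sqrt{4 - 4} - 24\right) \left(-21\right) + 18257} = \frac{42224 + \frac{2}{-3 - 83 + 6889}}{\left(\sqrt{0} - 24\right) \left(-21\right) + 18257} = \frac{42224 + \frac{2}{6803}}{\left(0 - 24\right) \left(-21\right) + 18257} = \frac{42224 + 2 \cdot \frac{1}{6803}}{\left(-24\right) \left(-21\right) + 18257} = \frac{42224 + \frac{2}{6803}}{504 + 18257} = \frac{287249874}{6803 \cdot 18761} = \frac{287249874}{6803} \cdot \frac{1}{18761} = \frac{287249874}{127631083}$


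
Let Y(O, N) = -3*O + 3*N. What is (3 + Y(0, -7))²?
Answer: 324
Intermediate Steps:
(3 + Y(0, -7))² = (3 + (-3*0 + 3*(-7)))² = (3 + (0 - 21))² = (3 - 21)² = (-18)² = 324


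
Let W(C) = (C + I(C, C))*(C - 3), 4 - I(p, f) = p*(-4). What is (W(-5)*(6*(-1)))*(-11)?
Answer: 11088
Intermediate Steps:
I(p, f) = 4 + 4*p (I(p, f) = 4 - p*(-4) = 4 - (-4)*p = 4 + 4*p)
W(C) = (-3 + C)*(4 + 5*C) (W(C) = (C + (4 + 4*C))*(C - 3) = (4 + 5*C)*(-3 + C) = (-3 + C)*(4 + 5*C))
(W(-5)*(6*(-1)))*(-11) = ((-12 - 11*(-5) + 5*(-5)²)*(6*(-1)))*(-11) = ((-12 + 55 + 5*25)*(-6))*(-11) = ((-12 + 55 + 125)*(-6))*(-11) = (168*(-6))*(-11) = -1008*(-11) = 11088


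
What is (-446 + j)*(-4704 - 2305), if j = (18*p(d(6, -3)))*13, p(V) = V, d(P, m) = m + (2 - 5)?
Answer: 12966650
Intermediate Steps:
d(P, m) = -3 + m (d(P, m) = m - 3 = -3 + m)
j = -1404 (j = (18*(-3 - 3))*13 = (18*(-6))*13 = -108*13 = -1404)
(-446 + j)*(-4704 - 2305) = (-446 - 1404)*(-4704 - 2305) = -1850*(-7009) = 12966650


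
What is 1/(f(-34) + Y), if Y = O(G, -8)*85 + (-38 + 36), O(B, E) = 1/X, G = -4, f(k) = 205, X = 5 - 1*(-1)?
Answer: 6/1303 ≈ 0.0046048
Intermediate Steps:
X = 6 (X = 5 + 1 = 6)
O(B, E) = 1/6
Y = 73/6 (Y = (1/6)*85 + (-38 + 36) = 85/6 - 2 = 73/6 ≈ 12.167)
1/(f(-34) + Y) = 1/(205 + 73/6) = 1/(1303/6) = 6/1303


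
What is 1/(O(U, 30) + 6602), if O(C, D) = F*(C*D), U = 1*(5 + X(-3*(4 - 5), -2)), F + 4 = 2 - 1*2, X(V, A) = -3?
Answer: 1/6362 ≈ 0.00015718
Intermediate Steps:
F = -4 (F = -4 + (2 - 1*2) = -4 + (2 - 2) = -4 + 0 = -4)
U = 2 (U = 1*(5 - 3) = 1*2 = 2)
O(C, D) = -4*C*D
1/(O(U, 30) + 6602) = 1/(-4*2*30 + 6602) = 1/(-240 + 6602) = 1/6362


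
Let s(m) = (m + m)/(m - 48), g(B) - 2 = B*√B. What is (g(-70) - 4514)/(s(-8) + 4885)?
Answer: -10528/11399 - 490*I*√70/34197 ≈ -0.92359 - 0.11988*I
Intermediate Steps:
g(B) = 2 + B^(3/2) (g(B) = 2 + B*√B = 2 + B^(3/2))
s(m) = 2*m/(-48 + m) (s(m) = (2*m)/(-48 + m) = 2*m/(-48 + m))
(g(-70) - 4514)/(s(-8) + 4885) = ((2 + (-70)^(3/2)) - 4514)/(2*(-8)/(-48 - 8) + 4885) = ((2 - 70*I*√70) - 4514)/(2*(-8)/(-56) + 4885) = (-4512 - 70*I*√70)/(2*(-8)*(-1/56) + 4885) = (-4512 - 70*I*√70)/(2/7 + 4885) = (-4512 - 70*I*√70)/(34197/7) = (-4512 - 70*I*√70)*(7/34197) = -10528/11399 - 490*I*√70/34197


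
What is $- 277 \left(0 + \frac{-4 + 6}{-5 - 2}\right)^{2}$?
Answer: $- \frac{1108}{49} \approx -22.612$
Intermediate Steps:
$- 277 \left(0 + \frac{-4 + 6}{-5 - 2}\right)^{2} = - 277 \left(0 + \frac{2}{-7}\right)^{2} = - 277 \left(0 + 2 \left(- \frac{1}{7}\right)\right)^{2} = - 277 \left(0 - \frac{2}{7}\right)^{2} = - 277 \left(- \frac{2}{7}\right)^{2} = \left(-277\right) \frac{4}{49} = - \frac{1108}{49}$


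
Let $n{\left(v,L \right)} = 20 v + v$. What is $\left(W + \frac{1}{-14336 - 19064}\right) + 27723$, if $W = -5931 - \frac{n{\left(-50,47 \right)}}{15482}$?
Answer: $\frac{5634326052059}{258549400} \approx 21792.0$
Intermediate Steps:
$n{\left(v,L \right)} = 21 v$
$W = - \frac{45911346}{7741}$ ($W = -5931 - \frac{21 \left(-50\right)}{15482} = -5931 - \left(-1050\right) \frac{1}{15482} = -5931 - - \frac{525}{7741} = -5931 + \frac{525}{7741} = - \frac{45911346}{7741} \approx -5930.9$)
$\left(W + \frac{1}{-14336 - 19064}\right) + 27723 = \left(- \frac{45911346}{7741} + \frac{1}{-14336 - 19064}\right) + 27723 = \left(- \frac{45911346}{7741} + \frac{1}{-33400}\right) + 27723 = \left(- \frac{45911346}{7741} - \frac{1}{33400}\right) + 27723 = - \frac{1533438964141}{258549400} + 27723 = \frac{5634326052059}{258549400}$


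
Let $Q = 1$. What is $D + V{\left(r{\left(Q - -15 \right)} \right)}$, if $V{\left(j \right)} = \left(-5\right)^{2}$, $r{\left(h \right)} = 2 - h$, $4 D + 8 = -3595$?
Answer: $- \frac{3503}{4} \approx -875.75$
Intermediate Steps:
$D = - \frac{3603}{4}$ ($D = -2 + \frac{1}{4} \left(-3595\right) = -2 - \frac{3595}{4} = - \frac{3603}{4} \approx -900.75$)
$V{\left(j \right)} = 25$
$D + V{\left(r{\left(Q - -15 \right)} \right)} = - \frac{3603}{4} + 25 = - \frac{3503}{4}$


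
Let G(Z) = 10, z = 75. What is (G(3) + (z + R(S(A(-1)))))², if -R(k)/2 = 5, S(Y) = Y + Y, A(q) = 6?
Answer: 5625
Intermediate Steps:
S(Y) = 2*Y
R(k) = -10 (R(k) = -2*5 = -10)
(G(3) + (z + R(S(A(-1)))))² = (10 + (75 - 10))² = (10 + 65)² = 75² = 5625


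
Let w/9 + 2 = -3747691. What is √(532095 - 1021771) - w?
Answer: 33729237 + 2*I*√122419 ≈ 3.3729e+7 + 699.77*I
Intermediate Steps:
w = -33729237 (w = -18 + 9*(-3747691) = -18 - 33729219 = -33729237)
√(532095 - 1021771) - w = √(532095 - 1021771) - 1*(-33729237) = √(-489676) + 33729237 = 2*I*√122419 + 33729237 = 33729237 + 2*I*√122419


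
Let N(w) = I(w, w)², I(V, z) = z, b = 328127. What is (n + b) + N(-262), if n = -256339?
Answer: 140432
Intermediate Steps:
N(w) = w²
(n + b) + N(-262) = (-256339 + 328127) + (-262)² = 71788 + 68644 = 140432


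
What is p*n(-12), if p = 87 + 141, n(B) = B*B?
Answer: 32832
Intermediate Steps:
n(B) = B**2
p = 228
p*n(-12) = 228*(-12)**2 = 228*144 = 32832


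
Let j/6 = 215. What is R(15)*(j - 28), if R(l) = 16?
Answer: 20192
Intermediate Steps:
j = 1290 (j = 6*215 = 1290)
R(15)*(j - 28) = 16*(1290 - 28) = 16*1262 = 20192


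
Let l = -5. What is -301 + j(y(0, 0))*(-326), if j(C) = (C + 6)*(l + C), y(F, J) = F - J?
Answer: 9479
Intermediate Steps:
j(C) = (-5 + C)*(6 + C) (j(C) = (C + 6)*(-5 + C) = (6 + C)*(-5 + C) = (-5 + C)*(6 + C))
-301 + j(y(0, 0))*(-326) = -301 + (-30 + (0 - 1*0) + (0 - 1*0)²)*(-326) = -301 + (-30 + (0 + 0) + (0 + 0)²)*(-326) = -301 + (-30 + 0 + 0²)*(-326) = -301 + (-30 + 0 + 0)*(-326) = -301 - 30*(-326) = -301 + 9780 = 9479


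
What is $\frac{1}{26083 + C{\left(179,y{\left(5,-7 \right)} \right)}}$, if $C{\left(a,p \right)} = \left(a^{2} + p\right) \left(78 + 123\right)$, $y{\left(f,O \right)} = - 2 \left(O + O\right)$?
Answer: $\frac{1}{6471952} \approx 1.5451 \cdot 10^{-7}$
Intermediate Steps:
$y{\left(f,O \right)} = - 4 O$ ($y{\left(f,O \right)} = - 2 \cdot 2 O = - 4 O$)
$C{\left(a,p \right)} = 201 p + 201 a^{2}$ ($C{\left(a,p \right)} = \left(p + a^{2}\right) 201 = 201 p + 201 a^{2}$)
$\frac{1}{26083 + C{\left(179,y{\left(5,-7 \right)} \right)}} = \frac{1}{26083 + \left(201 \left(\left(-4\right) \left(-7\right)\right) + 201 \cdot 179^{2}\right)} = \frac{1}{26083 + \left(201 \cdot 28 + 201 \cdot 32041\right)} = \frac{1}{26083 + \left(5628 + 6440241\right)} = \frac{1}{26083 + 6445869} = \frac{1}{6471952}$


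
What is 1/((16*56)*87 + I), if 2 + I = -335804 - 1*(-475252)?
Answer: 1/217398 ≈ 4.5999e-6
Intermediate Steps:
I = 139446 (I = -2 + (-335804 - 1*(-475252)) = -2 + (-335804 + 475252) = -2 + 139448 = 139446)
1/((16*56)*87 + I) = 1/((16*56)*87 + 139446) = 1/(896*87 + 139446) = 1/(77952 + 139446) = 1/217398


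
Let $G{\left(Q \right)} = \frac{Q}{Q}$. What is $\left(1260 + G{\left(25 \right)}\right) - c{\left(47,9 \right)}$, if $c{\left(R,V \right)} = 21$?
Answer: $1240$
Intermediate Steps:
$G{\left(Q \right)} = 1$
$\left(1260 + G{\left(25 \right)}\right) - c{\left(47,9 \right)} = \left(1260 + 1\right) - 21 = 1261 - 21 = 1240$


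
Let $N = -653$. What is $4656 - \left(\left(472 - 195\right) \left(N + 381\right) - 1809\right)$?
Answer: $81809$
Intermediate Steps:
$4656 - \left(\left(472 - 195\right) \left(N + 381\right) - 1809\right) = 4656 - \left(\left(472 - 195\right) \left(-653 + 381\right) - 1809\right) = 4656 - \left(277 \left(-272\right) - 1809\right) = 4656 - \left(-75344 - 1809\right) = 4656 - -77153 = 4656 + 77153 = 81809$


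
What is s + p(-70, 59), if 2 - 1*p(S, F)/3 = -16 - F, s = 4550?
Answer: 4781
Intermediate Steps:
p(S, F) = 54 + 3*F (p(S, F) = 6 - 3*(-16 - F) = 6 + (48 + 3*F) = 54 + 3*F)
s + p(-70, 59) = 4550 + (54 + 3*59) = 4550 + (54 + 177) = 4550 + 231 = 4781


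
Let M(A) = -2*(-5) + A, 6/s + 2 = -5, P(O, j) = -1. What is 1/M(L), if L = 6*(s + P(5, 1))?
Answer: -7/8 ≈ -0.87500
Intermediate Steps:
s = -6/7 (s = 6/(-2 - 5) = 6/(-7) = 6*(-1/7) = -6/7 ≈ -0.85714)
L = -78/7 (L = 6*(-6/7 - 1) = 6*(-13/7) = -78/7 ≈ -11.143)
M(A) = 10 + A
1/M(L) = 1/(10 - 78/7) = 1/(-8/7) = -7/8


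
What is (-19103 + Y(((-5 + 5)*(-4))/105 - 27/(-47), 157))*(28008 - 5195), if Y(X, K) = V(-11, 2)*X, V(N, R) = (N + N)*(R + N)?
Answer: -20360488435/47 ≈ -4.3320e+8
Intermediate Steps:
V(N, R) = 2*N*(N + R) (V(N, R) = (2*N)*(N + R) = 2*N*(N + R))
Y(X, K) = 198*X (Y(X, K) = (2*(-11)*(-11 + 2))*X = (2*(-11)*(-9))*X = 198*X)
(-19103 + Y(((-5 + 5)*(-4))/105 - 27/(-47), 157))*(28008 - 5195) = (-19103 + 198*(((-5 + 5)*(-4))/105 - 27/(-47)))*(28008 - 5195) = (-19103 + 198*((0*(-4))*(1/105) - 27*(-1/47)))*22813 = (-19103 + 198*(0*(1/105) + 27/47))*22813 = (-19103 + 198*(0 + 27/47))*22813 = (-19103 + 198*(27/47))*22813 = (-19103 + 5346/47)*22813 = -892495/47*22813 = -20360488435/47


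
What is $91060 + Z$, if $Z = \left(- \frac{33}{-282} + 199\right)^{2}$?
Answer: $\frac{1154932249}{8836} \approx 1.3071 \cdot 10^{5}$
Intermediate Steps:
$Z = \frac{350326089}{8836}$ ($Z = \left(\left(-33\right) \left(- \frac{1}{282}\right) + 199\right)^{2} = \left(\frac{11}{94} + 199\right)^{2} = \left(\frac{18717}{94}\right)^{2} = \frac{350326089}{8836} \approx 39648.0$)
$91060 + Z = 91060 + \frac{350326089}{8836} = \frac{1154932249}{8836}$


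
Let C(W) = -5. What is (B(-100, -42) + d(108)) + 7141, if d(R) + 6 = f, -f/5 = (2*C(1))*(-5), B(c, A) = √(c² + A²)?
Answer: 6885 + 2*√2941 ≈ 6993.5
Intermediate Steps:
B(c, A) = √(A² + c²)
f = -250 (f = -5*2*(-5)*(-5) = -(-50)*(-5) = -5*50 = -250)
d(R) = -256 (d(R) = -6 - 250 = -256)
(B(-100, -42) + d(108)) + 7141 = (√((-42)² + (-100)²) - 256) + 7141 = (√(1764 + 10000) - 256) + 7141 = (√11764 - 256) + 7141 = (2*√2941 - 256) + 7141 = (-256 + 2*√2941) + 7141 = 6885 + 2*√2941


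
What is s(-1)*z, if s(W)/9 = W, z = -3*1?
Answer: 27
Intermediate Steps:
z = -3
s(W) = 9*W
s(-1)*z = (9*(-1))*(-3) = -9*(-3) = 27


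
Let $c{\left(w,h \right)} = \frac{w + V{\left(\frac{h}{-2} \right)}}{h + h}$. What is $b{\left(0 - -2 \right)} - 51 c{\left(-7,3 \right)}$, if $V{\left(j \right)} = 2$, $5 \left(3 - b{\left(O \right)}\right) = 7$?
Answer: $\frac{441}{10} \approx 44.1$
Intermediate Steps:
$b{\left(O \right)} = \frac{8}{5}$ ($b{\left(O \right)} = 3 - \frac{7}{5} = \frac{8}{5}$)
$c{\left(w,h \right)} = \frac{2 + w}{2 h}$ ($c{\left(w,h \right)} = \frac{w + 2}{h + h} = \frac{2 + w}{2 h}$)
$b{\left(0 - -2 \right)} - 51 c{\left(-7,3 \right)} = \frac{8}{5} - 51 \frac{2 - 7}{2 \cdot 3} = \frac{8}{5} - 51 \cdot \frac{1}{2} \cdot \frac{1}{3} \left(-5\right) = \frac{8}{5} - - \frac{85}{2} = \frac{8}{5} + \frac{85}{2} = \frac{441}{10}$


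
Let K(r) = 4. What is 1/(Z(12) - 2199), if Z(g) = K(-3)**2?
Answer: -1/2183 ≈ -0.00045808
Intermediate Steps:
Z(g) = 16 (Z(g) = 4**2 = 16)
1/(Z(12) - 2199) = 1/(16 - 2199) = 1/(-2183) = -1/2183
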